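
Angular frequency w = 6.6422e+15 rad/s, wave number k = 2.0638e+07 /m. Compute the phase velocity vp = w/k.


vp = w / k
= 6.6422e+15 / 2.0638e+07
= 3.2184e+08 m/s

3.2184e+08


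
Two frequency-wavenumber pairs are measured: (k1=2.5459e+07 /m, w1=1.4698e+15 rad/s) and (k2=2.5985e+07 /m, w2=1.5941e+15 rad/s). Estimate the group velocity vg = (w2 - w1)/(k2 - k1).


vg = (w2 - w1) / (k2 - k1)
= (1.5941e+15 - 1.4698e+15) / (2.5985e+07 - 2.5459e+07)
= 1.2430e+14 / 5.2600e+05
= 2.3631e+08 m/s

2.3631e+08


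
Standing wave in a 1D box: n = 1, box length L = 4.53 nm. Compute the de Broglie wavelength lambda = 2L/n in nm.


lambda = 2L / n
= 2 * 4.53 / 1
= 9.06 / 1
= 9.06 nm

9.06


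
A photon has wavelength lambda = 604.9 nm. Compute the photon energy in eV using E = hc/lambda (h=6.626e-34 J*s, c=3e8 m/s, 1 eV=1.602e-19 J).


E = hc / lambda
= (6.626e-34)(3e8) / (604.9e-9)
= 1.9878e-25 / 6.0490e-07
= 3.2862e-19 J
Converting to eV: 3.2862e-19 / 1.602e-19
= 2.0513 eV

2.0513


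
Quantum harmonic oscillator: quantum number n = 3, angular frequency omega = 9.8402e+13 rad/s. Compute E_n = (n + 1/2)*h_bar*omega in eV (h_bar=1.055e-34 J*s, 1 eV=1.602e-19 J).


E = (n + 1/2) * h_bar * omega
= (3 + 0.5) * 1.055e-34 * 9.8402e+13
= 3.5 * 1.0381e-20
= 3.6335e-20 J
= 0.2268 eV

0.2268


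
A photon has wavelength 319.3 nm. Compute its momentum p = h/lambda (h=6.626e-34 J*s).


p = h / lambda
= 6.626e-34 / (319.3e-9)
= 6.626e-34 / 3.1930e-07
= 2.0752e-27 kg*m/s

2.0752e-27


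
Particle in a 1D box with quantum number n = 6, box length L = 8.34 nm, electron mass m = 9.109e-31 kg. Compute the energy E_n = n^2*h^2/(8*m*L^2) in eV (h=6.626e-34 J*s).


E = n^2 * h^2 / (8 * m * L^2)
= 6^2 * (6.626e-34)^2 / (8 * 9.109e-31 * (8.34e-9)^2)
= 36 * 4.3904e-67 / (8 * 9.109e-31 * 6.9556e-17)
= 3.1183e-20 J
= 0.1946 eV

0.1946


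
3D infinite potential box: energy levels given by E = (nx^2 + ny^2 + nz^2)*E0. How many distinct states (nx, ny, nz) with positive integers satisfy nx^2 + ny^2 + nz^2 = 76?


Enumerate all (nx, ny, nz) with nx^2 + ny^2 + nz^2 = 76:
(2,6,6)
(6,2,6)
(6,6,2)
Total degeneracy = 3

3


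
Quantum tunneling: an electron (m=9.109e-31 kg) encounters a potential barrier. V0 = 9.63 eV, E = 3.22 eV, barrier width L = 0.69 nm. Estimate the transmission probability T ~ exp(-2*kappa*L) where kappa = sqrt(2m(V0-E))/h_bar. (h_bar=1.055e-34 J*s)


V0 - E = 6.41 eV = 1.0269e-18 J
kappa = sqrt(2 * m * (V0-E)) / h_bar
= sqrt(2 * 9.109e-31 * 1.0269e-18) / 1.055e-34
= 1.2965e+10 /m
2*kappa*L = 2 * 1.2965e+10 * 0.69e-9
= 17.8911
T = exp(-17.8911) = 1.698206e-08

1.698206e-08


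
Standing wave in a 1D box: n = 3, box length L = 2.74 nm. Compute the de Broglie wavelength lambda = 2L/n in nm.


lambda = 2L / n
= 2 * 2.74 / 3
= 5.48 / 3
= 1.8267 nm

1.8267


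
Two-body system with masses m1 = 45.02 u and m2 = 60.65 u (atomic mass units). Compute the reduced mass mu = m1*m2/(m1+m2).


mu = m1 * m2 / (m1 + m2)
= 45.02 * 60.65 / (45.02 + 60.65)
= 2730.463 / 105.67
= 25.8395 u

25.8395


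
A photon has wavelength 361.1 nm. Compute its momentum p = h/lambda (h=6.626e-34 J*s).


p = h / lambda
= 6.626e-34 / (361.1e-9)
= 6.626e-34 / 3.6110e-07
= 1.8349e-27 kg*m/s

1.8349e-27


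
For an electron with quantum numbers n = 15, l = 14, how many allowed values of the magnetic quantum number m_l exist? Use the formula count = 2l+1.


m_l ranges from -l to +l in integer steps
So m_l goes from -14 to +14
Count = 2l + 1 = 2*14 + 1
= 29

29


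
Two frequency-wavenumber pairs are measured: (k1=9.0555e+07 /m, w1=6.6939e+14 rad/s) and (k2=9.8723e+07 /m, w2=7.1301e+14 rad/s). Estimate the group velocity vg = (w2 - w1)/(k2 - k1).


vg = (w2 - w1) / (k2 - k1)
= (7.1301e+14 - 6.6939e+14) / (9.8723e+07 - 9.0555e+07)
= 4.3620e+13 / 8.1680e+06
= 5.3404e+06 m/s

5.3404e+06


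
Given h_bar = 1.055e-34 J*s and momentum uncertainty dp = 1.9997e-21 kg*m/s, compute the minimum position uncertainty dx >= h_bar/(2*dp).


dx = h_bar / (2 * dp)
= 1.055e-34 / (2 * 1.9997e-21)
= 1.055e-34 / 3.9994e-21
= 2.6379e-14 m

2.6379e-14


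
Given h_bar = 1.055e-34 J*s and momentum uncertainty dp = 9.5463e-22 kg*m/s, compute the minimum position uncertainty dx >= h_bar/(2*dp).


dx = h_bar / (2 * dp)
= 1.055e-34 / (2 * 9.5463e-22)
= 1.055e-34 / 1.9093e-21
= 5.5257e-14 m

5.5257e-14


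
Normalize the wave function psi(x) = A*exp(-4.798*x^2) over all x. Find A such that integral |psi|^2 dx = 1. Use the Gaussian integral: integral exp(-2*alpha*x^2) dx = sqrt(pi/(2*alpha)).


integral |psi|^2 dx = A^2 * sqrt(pi/(2*alpha)) = 1
A^2 = sqrt(2*alpha/pi)
= sqrt(2 * 4.798 / pi)
= 1.747713
A = sqrt(1.747713)
= 1.322

1.322


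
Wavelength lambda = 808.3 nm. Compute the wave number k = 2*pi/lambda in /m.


k = 2 * pi / lambda
= 6.2832 / (808.3e-9)
= 6.2832 / 8.0830e-07
= 7.7733e+06 /m

7.7733e+06


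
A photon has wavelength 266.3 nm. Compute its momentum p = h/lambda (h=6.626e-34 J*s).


p = h / lambda
= 6.626e-34 / (266.3e-9)
= 6.626e-34 / 2.6630e-07
= 2.4882e-27 kg*m/s

2.4882e-27


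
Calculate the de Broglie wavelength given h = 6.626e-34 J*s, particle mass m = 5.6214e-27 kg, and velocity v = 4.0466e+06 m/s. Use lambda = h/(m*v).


lambda = h / (m * v)
= 6.626e-34 / (5.6214e-27 * 4.0466e+06)
= 6.626e-34 / 2.2748e-20
= 2.9128e-14 m

2.9128e-14


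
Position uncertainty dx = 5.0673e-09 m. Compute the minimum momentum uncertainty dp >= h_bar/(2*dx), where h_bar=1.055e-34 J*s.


dp = h_bar / (2 * dx)
= 1.055e-34 / (2 * 5.0673e-09)
= 1.055e-34 / 1.0135e-08
= 1.0410e-26 kg*m/s

1.0410e-26


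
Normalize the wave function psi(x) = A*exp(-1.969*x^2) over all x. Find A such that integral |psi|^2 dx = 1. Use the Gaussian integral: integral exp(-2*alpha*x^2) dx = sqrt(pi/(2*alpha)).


integral |psi|^2 dx = A^2 * sqrt(pi/(2*alpha)) = 1
A^2 = sqrt(2*alpha/pi)
= sqrt(2 * 1.969 / pi)
= 1.1196
A = sqrt(1.1196)
= 1.0581

1.0581


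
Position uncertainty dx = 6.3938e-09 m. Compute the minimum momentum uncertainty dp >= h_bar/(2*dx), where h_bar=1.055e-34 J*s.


dp = h_bar / (2 * dx)
= 1.055e-34 / (2 * 6.3938e-09)
= 1.055e-34 / 1.2788e-08
= 8.2502e-27 kg*m/s

8.2502e-27


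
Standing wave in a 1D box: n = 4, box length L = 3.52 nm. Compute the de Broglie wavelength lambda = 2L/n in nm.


lambda = 2L / n
= 2 * 3.52 / 4
= 7.04 / 4
= 1.76 nm

1.76


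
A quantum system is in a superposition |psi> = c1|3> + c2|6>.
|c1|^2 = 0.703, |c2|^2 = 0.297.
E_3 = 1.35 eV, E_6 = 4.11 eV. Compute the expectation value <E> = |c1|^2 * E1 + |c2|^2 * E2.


<E> = |c1|^2 * E1 + |c2|^2 * E2
= 0.703 * 1.35 + 0.297 * 4.11
= 0.9491 + 1.2207
= 2.1697 eV

2.1697


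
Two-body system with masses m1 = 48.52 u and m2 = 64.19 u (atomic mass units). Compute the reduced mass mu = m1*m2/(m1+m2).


mu = m1 * m2 / (m1 + m2)
= 48.52 * 64.19 / (48.52 + 64.19)
= 3114.4988 / 112.71
= 27.6329 u

27.6329


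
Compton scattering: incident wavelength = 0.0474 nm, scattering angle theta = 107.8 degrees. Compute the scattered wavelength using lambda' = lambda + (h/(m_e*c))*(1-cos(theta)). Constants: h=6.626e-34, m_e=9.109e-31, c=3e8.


Compton wavelength: h/(m_e*c) = 2.4247e-12 m
d_lambda = 2.4247e-12 * (1 - cos(107.8 deg))
= 2.4247e-12 * 1.305695
= 3.1659e-12 m = 0.003166 nm
lambda' = 0.0474 + 0.003166
= 0.050566 nm

0.050566


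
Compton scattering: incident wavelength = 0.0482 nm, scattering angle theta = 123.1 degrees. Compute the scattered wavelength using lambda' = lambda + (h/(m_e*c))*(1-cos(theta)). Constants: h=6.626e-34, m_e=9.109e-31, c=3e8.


Compton wavelength: h/(m_e*c) = 2.4247e-12 m
d_lambda = 2.4247e-12 * (1 - cos(123.1 deg))
= 2.4247e-12 * 1.546102
= 3.7488e-12 m = 0.003749 nm
lambda' = 0.0482 + 0.003749
= 0.051949 nm

0.051949


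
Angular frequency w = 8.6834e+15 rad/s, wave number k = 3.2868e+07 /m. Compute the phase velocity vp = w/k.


vp = w / k
= 8.6834e+15 / 3.2868e+07
= 2.6419e+08 m/s

2.6419e+08


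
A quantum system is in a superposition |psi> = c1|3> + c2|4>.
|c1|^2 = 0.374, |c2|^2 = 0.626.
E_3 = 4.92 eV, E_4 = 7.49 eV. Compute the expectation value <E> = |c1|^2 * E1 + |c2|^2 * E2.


<E> = |c1|^2 * E1 + |c2|^2 * E2
= 0.374 * 4.92 + 0.626 * 7.49
= 1.8401 + 4.6887
= 6.5288 eV

6.5288


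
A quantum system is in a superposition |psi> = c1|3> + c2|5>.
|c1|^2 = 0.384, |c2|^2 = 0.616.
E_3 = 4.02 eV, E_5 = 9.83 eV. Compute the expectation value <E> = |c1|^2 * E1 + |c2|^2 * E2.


<E> = |c1|^2 * E1 + |c2|^2 * E2
= 0.384 * 4.02 + 0.616 * 9.83
= 1.5437 + 6.0553
= 7.599 eV

7.599


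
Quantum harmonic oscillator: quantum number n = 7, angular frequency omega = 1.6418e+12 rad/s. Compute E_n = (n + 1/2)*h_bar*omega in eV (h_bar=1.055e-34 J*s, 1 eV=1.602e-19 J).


E = (n + 1/2) * h_bar * omega
= (7 + 0.5) * 1.055e-34 * 1.6418e+12
= 7.5 * 1.7321e-22
= 1.2991e-21 J
= 0.0081 eV

0.0081


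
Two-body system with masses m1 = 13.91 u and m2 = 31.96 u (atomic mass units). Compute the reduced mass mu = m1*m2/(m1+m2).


mu = m1 * m2 / (m1 + m2)
= 13.91 * 31.96 / (13.91 + 31.96)
= 444.5636 / 45.87
= 9.6918 u

9.6918


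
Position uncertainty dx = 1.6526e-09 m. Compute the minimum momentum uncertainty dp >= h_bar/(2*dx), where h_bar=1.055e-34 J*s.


dp = h_bar / (2 * dx)
= 1.055e-34 / (2 * 1.6526e-09)
= 1.055e-34 / 3.3052e-09
= 3.1919e-26 kg*m/s

3.1919e-26


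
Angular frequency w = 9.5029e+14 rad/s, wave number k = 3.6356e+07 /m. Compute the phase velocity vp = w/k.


vp = w / k
= 9.5029e+14 / 3.6356e+07
= 2.6138e+07 m/s

2.6138e+07


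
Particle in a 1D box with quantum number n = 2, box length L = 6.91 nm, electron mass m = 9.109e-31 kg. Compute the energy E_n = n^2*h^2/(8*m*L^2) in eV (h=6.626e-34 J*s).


E = n^2 * h^2 / (8 * m * L^2)
= 2^2 * (6.626e-34)^2 / (8 * 9.109e-31 * (6.91e-9)^2)
= 4 * 4.3904e-67 / (8 * 9.109e-31 * 4.7748e-17)
= 5.0471e-21 J
= 0.0315 eV

0.0315


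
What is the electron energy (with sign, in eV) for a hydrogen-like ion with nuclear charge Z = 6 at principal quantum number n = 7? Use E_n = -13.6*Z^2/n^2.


E_n = -13.6 * Z^2 / n^2
= -13.6 * 6^2 / 7^2
= -13.6 * 36 / 49
= -9.9918 eV

-9.9918


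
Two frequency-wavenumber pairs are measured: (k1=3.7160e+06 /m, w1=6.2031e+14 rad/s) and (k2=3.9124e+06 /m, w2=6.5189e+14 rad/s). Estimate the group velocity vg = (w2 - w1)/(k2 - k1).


vg = (w2 - w1) / (k2 - k1)
= (6.5189e+14 - 6.2031e+14) / (3.9124e+06 - 3.7160e+06)
= 3.1580e+13 / 1.9640e+05
= 1.6079e+08 m/s

1.6079e+08


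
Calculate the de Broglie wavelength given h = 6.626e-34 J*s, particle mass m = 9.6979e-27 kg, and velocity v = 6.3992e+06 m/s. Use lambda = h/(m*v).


lambda = h / (m * v)
= 6.626e-34 / (9.6979e-27 * 6.3992e+06)
= 6.626e-34 / 6.2059e-20
= 1.0677e-14 m

1.0677e-14


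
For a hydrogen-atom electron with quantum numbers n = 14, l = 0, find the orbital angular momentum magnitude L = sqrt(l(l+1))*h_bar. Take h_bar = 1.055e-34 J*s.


L = sqrt(l*(l+1)) * h_bar
= sqrt(0 * 1) * 1.055e-34
= sqrt(0) * 1.055e-34
= 0.0 * 1.055e-34
= 0.0000e+00 J*s

0.0000e+00


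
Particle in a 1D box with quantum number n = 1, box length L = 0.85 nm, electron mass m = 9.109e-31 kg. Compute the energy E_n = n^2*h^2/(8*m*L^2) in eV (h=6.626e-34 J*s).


E = n^2 * h^2 / (8 * m * L^2)
= 1^2 * (6.626e-34)^2 / (8 * 9.109e-31 * (0.85e-9)^2)
= 1 * 4.3904e-67 / (8 * 9.109e-31 * 7.2250e-19)
= 8.3388e-20 J
= 0.5205 eV

0.5205


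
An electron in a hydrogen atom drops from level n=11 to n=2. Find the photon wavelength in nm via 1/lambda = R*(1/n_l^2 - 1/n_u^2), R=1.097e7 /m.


1/lambda = R * (1/n_l^2 - 1/n_u^2)
= 1.097e7 * (1/2^2 - 1/11^2)
= 1.097e7 * (0.25 - 0.008264)
= 1.097e7 * 0.241736
= 2.6518e+06 /m
lambda = 1 / 2.6518e+06 = 377.0968 nm

377.0968


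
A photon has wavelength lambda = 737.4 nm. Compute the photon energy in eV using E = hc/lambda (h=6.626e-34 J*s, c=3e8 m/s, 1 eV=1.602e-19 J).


E = hc / lambda
= (6.626e-34)(3e8) / (737.4e-9)
= 1.9878e-25 / 7.3740e-07
= 2.6957e-19 J
Converting to eV: 2.6957e-19 / 1.602e-19
= 1.6827 eV

1.6827


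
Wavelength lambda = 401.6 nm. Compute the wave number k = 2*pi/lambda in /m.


k = 2 * pi / lambda
= 6.2832 / (401.6e-9)
= 6.2832 / 4.0160e-07
= 1.5645e+07 /m

1.5645e+07


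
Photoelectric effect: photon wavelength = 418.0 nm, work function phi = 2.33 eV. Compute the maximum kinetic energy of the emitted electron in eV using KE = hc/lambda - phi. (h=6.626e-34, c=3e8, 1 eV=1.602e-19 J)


E_photon = hc / lambda
= (6.626e-34)(3e8) / (418.0e-9)
= 4.7555e-19 J
= 2.9685 eV
KE = E_photon - phi
= 2.9685 - 2.33
= 0.6385 eV

0.6385


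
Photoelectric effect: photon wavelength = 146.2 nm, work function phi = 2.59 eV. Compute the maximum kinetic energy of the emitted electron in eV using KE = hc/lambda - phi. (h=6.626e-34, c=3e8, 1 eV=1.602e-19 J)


E_photon = hc / lambda
= (6.626e-34)(3e8) / (146.2e-9)
= 1.3596e-18 J
= 8.4872 eV
KE = E_photon - phi
= 8.4872 - 2.59
= 5.8972 eV

5.8972


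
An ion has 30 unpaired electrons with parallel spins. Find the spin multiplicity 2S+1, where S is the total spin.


Total spin S = N * (1/2) = 30 * 0.5 = 15.0
Spin multiplicity = 2S + 1
= 2 * 15.0 + 1
= 31

31


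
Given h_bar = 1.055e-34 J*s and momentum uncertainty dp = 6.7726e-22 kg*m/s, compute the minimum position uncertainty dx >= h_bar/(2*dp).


dx = h_bar / (2 * dp)
= 1.055e-34 / (2 * 6.7726e-22)
= 1.055e-34 / 1.3545e-21
= 7.7887e-14 m

7.7887e-14


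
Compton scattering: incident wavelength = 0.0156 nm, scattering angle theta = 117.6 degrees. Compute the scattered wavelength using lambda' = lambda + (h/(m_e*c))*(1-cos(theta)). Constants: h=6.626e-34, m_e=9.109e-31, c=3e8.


Compton wavelength: h/(m_e*c) = 2.4247e-12 m
d_lambda = 2.4247e-12 * (1 - cos(117.6 deg))
= 2.4247e-12 * 1.463296
= 3.5481e-12 m = 0.003548 nm
lambda' = 0.0156 + 0.003548
= 0.019148 nm

0.019148


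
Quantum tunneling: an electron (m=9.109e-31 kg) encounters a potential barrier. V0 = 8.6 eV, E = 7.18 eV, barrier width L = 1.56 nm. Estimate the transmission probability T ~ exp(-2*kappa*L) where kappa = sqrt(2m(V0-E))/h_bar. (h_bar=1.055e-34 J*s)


V0 - E = 1.42 eV = 2.2748e-19 J
kappa = sqrt(2 * m * (V0-E)) / h_bar
= sqrt(2 * 9.109e-31 * 2.2748e-19) / 1.055e-34
= 6.1020e+09 /m
2*kappa*L = 2 * 6.1020e+09 * 1.56e-9
= 19.0383
T = exp(-19.0383) = 5.392327e-09

5.392327e-09


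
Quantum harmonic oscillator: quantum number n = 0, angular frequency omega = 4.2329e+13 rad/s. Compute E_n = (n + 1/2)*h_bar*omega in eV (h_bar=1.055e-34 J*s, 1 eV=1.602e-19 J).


E = (n + 1/2) * h_bar * omega
= (0 + 0.5) * 1.055e-34 * 4.2329e+13
= 0.5 * 4.4657e-21
= 2.2329e-21 J
= 0.0139 eV

0.0139


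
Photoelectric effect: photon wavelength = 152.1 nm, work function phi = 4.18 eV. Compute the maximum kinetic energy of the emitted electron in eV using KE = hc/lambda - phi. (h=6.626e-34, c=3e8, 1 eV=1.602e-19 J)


E_photon = hc / lambda
= (6.626e-34)(3e8) / (152.1e-9)
= 1.3069e-18 J
= 8.1579 eV
KE = E_photon - phi
= 8.1579 - 4.18
= 3.9779 eV

3.9779


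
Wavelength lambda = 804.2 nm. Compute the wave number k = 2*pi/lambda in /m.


k = 2 * pi / lambda
= 6.2832 / (804.2e-9)
= 6.2832 / 8.0420e-07
= 7.8130e+06 /m

7.8130e+06


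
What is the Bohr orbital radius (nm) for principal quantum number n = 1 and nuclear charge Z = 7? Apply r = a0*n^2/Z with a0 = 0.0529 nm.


r = a0 * n^2 / Z
= 0.0529 * 1^2 / 7
= 0.0529 * 1 / 7
= 0.0076 nm

0.0076


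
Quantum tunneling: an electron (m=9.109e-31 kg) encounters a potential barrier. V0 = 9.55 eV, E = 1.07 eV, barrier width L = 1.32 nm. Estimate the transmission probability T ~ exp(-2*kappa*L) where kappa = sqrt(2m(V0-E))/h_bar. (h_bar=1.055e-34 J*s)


V0 - E = 8.48 eV = 1.3585e-18 J
kappa = sqrt(2 * m * (V0-E)) / h_bar
= sqrt(2 * 9.109e-31 * 1.3585e-18) / 1.055e-34
= 1.4912e+10 /m
2*kappa*L = 2 * 1.4912e+10 * 1.32e-9
= 39.3669
T = exp(-39.3669) = 8.001680e-18

8.001680e-18


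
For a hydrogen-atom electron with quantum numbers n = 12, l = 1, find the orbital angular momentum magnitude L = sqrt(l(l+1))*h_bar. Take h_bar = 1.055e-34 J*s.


L = sqrt(l*(l+1)) * h_bar
= sqrt(1 * 2) * 1.055e-34
= sqrt(2) * 1.055e-34
= 1.4142 * 1.055e-34
= 1.4920e-34 J*s

1.4920e-34


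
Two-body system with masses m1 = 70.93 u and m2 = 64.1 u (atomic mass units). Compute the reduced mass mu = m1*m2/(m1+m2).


mu = m1 * m2 / (m1 + m2)
= 70.93 * 64.1 / (70.93 + 64.1)
= 4546.613 / 135.03
= 33.6711 u

33.6711


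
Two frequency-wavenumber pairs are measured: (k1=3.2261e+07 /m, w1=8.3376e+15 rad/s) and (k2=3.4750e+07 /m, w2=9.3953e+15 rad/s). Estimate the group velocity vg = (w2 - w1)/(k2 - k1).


vg = (w2 - w1) / (k2 - k1)
= (9.3953e+15 - 8.3376e+15) / (3.4750e+07 - 3.2261e+07)
= 1.0577e+15 / 2.4890e+06
= 4.2495e+08 m/s

4.2495e+08


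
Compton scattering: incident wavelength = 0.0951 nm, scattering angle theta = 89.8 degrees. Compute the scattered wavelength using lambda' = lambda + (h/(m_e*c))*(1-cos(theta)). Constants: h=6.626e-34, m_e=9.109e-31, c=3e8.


Compton wavelength: h/(m_e*c) = 2.4247e-12 m
d_lambda = 2.4247e-12 * (1 - cos(89.8 deg))
= 2.4247e-12 * 0.996509
= 2.4162e-12 m = 0.002416 nm
lambda' = 0.0951 + 0.002416
= 0.097516 nm

0.097516


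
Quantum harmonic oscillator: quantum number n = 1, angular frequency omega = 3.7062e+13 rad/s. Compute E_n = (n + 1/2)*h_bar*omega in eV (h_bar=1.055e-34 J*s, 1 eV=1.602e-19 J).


E = (n + 1/2) * h_bar * omega
= (1 + 0.5) * 1.055e-34 * 3.7062e+13
= 1.5 * 3.9100e-21
= 5.8651e-21 J
= 0.0366 eV

0.0366


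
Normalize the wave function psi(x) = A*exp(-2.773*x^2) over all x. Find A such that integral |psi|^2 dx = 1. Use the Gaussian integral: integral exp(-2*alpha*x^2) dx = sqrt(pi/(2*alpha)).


integral |psi|^2 dx = A^2 * sqrt(pi/(2*alpha)) = 1
A^2 = sqrt(2*alpha/pi)
= sqrt(2 * 2.773 / pi)
= 1.328663
A = sqrt(1.328663)
= 1.1527

1.1527


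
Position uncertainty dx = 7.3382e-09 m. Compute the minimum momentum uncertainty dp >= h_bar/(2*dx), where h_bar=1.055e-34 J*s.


dp = h_bar / (2 * dx)
= 1.055e-34 / (2 * 7.3382e-09)
= 1.055e-34 / 1.4676e-08
= 7.1884e-27 kg*m/s

7.1884e-27


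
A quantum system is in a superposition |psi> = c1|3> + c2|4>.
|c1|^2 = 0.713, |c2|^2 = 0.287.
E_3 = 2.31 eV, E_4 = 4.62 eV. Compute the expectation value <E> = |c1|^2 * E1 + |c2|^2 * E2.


<E> = |c1|^2 * E1 + |c2|^2 * E2
= 0.713 * 2.31 + 0.287 * 4.62
= 1.647 + 1.3259
= 2.973 eV

2.973


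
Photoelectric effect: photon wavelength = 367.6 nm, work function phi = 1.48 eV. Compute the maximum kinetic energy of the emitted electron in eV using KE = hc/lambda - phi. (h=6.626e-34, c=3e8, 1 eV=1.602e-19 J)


E_photon = hc / lambda
= (6.626e-34)(3e8) / (367.6e-9)
= 5.4075e-19 J
= 3.3755 eV
KE = E_photon - phi
= 3.3755 - 1.48
= 1.8955 eV

1.8955


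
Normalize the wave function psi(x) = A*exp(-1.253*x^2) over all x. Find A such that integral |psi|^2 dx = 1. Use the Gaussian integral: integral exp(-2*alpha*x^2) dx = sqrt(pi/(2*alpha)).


integral |psi|^2 dx = A^2 * sqrt(pi/(2*alpha)) = 1
A^2 = sqrt(2*alpha/pi)
= sqrt(2 * 1.253 / pi)
= 0.893132
A = sqrt(0.893132)
= 0.9451

0.9451


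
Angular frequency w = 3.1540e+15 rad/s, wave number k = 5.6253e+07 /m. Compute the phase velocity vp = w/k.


vp = w / k
= 3.1540e+15 / 5.6253e+07
= 5.6068e+07 m/s

5.6068e+07


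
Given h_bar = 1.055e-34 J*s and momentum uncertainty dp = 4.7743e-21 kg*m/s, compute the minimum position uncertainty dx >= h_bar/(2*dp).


dx = h_bar / (2 * dp)
= 1.055e-34 / (2 * 4.7743e-21)
= 1.055e-34 / 9.5486e-21
= 1.1049e-14 m

1.1049e-14


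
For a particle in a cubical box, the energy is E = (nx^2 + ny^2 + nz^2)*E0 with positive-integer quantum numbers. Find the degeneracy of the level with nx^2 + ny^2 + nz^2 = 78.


Enumerate all (nx, ny, nz) with nx^2 + ny^2 + nz^2 = 78:
(2,5,7)
(2,7,5)
(5,2,7)
(5,7,2)
(7,2,5)
(7,5,2)
Total degeneracy = 6

6


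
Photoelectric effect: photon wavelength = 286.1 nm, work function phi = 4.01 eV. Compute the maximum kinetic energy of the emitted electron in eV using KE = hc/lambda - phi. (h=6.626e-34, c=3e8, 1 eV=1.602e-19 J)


E_photon = hc / lambda
= (6.626e-34)(3e8) / (286.1e-9)
= 6.9479e-19 J
= 4.337 eV
KE = E_photon - phi
= 4.337 - 4.01
= 0.327 eV

0.327


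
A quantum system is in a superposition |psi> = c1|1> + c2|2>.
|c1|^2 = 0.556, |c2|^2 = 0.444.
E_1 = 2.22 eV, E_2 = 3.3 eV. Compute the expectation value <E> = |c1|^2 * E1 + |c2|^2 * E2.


<E> = |c1|^2 * E1 + |c2|^2 * E2
= 0.556 * 2.22 + 0.444 * 3.3
= 1.2343 + 1.4652
= 2.6995 eV

2.6995


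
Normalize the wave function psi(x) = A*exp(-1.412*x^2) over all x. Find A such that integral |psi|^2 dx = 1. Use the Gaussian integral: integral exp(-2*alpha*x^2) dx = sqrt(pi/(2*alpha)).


integral |psi|^2 dx = A^2 * sqrt(pi/(2*alpha)) = 1
A^2 = sqrt(2*alpha/pi)
= sqrt(2 * 1.412 / pi)
= 0.948107
A = sqrt(0.948107)
= 0.9737

0.9737


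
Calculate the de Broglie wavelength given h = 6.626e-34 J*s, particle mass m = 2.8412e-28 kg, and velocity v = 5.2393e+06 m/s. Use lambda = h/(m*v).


lambda = h / (m * v)
= 6.626e-34 / (2.8412e-28 * 5.2393e+06)
= 6.626e-34 / 1.4886e-21
= 4.4512e-13 m

4.4512e-13


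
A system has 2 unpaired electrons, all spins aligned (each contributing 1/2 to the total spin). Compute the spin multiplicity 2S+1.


Total spin S = N * (1/2) = 2 * 0.5 = 1.0
Spin multiplicity = 2S + 1
= 2 * 1.0 + 1
= 3

3


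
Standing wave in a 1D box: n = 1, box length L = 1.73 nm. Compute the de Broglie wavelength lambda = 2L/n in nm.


lambda = 2L / n
= 2 * 1.73 / 1
= 3.46 / 1
= 3.46 nm

3.46


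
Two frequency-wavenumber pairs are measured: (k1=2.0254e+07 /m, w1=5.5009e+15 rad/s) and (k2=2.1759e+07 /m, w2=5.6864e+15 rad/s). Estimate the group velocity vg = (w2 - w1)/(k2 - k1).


vg = (w2 - w1) / (k2 - k1)
= (5.6864e+15 - 5.5009e+15) / (2.1759e+07 - 2.0254e+07)
= 1.8550e+14 / 1.5050e+06
= 1.2326e+08 m/s

1.2326e+08


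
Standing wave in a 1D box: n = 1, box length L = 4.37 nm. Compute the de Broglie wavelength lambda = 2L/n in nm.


lambda = 2L / n
= 2 * 4.37 / 1
= 8.74 / 1
= 8.74 nm

8.74


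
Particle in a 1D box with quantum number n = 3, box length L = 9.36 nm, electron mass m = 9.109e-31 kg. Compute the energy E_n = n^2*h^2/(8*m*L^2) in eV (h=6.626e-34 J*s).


E = n^2 * h^2 / (8 * m * L^2)
= 3^2 * (6.626e-34)^2 / (8 * 9.109e-31 * (9.36e-9)^2)
= 9 * 4.3904e-67 / (8 * 9.109e-31 * 8.7610e-17)
= 6.1892e-21 J
= 0.0386 eV

0.0386


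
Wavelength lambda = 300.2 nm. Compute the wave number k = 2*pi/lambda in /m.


k = 2 * pi / lambda
= 6.2832 / (300.2e-9)
= 6.2832 / 3.0020e-07
= 2.0930e+07 /m

2.0930e+07


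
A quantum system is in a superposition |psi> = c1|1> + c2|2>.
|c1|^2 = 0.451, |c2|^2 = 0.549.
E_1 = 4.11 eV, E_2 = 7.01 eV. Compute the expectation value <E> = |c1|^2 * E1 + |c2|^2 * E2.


<E> = |c1|^2 * E1 + |c2|^2 * E2
= 0.451 * 4.11 + 0.549 * 7.01
= 1.8536 + 3.8485
= 5.7021 eV

5.7021


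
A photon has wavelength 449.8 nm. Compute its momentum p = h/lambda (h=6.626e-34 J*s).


p = h / lambda
= 6.626e-34 / (449.8e-9)
= 6.626e-34 / 4.4980e-07
= 1.4731e-27 kg*m/s

1.4731e-27


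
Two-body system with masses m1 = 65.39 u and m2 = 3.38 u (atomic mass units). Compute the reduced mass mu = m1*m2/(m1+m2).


mu = m1 * m2 / (m1 + m2)
= 65.39 * 3.38 / (65.39 + 3.38)
= 221.0182 / 68.77
= 3.2139 u

3.2139


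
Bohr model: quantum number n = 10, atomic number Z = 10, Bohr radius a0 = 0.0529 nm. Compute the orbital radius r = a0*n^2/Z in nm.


r = a0 * n^2 / Z
= 0.0529 * 10^2 / 10
= 0.0529 * 100 / 10
= 0.529 nm

0.529


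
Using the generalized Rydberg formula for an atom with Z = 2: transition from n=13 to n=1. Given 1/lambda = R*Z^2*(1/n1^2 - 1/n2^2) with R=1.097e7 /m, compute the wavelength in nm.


1/lambda = R * Z^2 * (1/n1^2 - 1/n2^2)
= 1.097e7 * 2^2 * (1/1^2 - 1/13^2)
= 1.097e7 * 4 * (1.0 - 0.005917)
= 4.3620e+07 /m
lambda = 1 / 4.3620e+07
= 22.9251 nm

22.9251


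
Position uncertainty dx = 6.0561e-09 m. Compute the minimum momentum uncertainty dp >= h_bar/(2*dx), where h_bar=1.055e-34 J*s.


dp = h_bar / (2 * dx)
= 1.055e-34 / (2 * 6.0561e-09)
= 1.055e-34 / 1.2112e-08
= 8.7102e-27 kg*m/s

8.7102e-27


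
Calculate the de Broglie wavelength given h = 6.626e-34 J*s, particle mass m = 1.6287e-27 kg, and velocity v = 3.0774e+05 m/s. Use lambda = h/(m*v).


lambda = h / (m * v)
= 6.626e-34 / (1.6287e-27 * 3.0774e+05)
= 6.626e-34 / 5.0122e-22
= 1.3220e-12 m

1.3220e-12


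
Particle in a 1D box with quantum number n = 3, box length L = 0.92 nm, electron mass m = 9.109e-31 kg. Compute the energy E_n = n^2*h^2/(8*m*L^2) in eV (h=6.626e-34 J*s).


E = n^2 * h^2 / (8 * m * L^2)
= 3^2 * (6.626e-34)^2 / (8 * 9.109e-31 * (0.92e-9)^2)
= 9 * 4.3904e-67 / (8 * 9.109e-31 * 8.4640e-19)
= 6.4063e-19 J
= 3.999 eV

3.999


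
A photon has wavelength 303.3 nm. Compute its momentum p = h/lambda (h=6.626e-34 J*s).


p = h / lambda
= 6.626e-34 / (303.3e-9)
= 6.626e-34 / 3.0330e-07
= 2.1846e-27 kg*m/s

2.1846e-27


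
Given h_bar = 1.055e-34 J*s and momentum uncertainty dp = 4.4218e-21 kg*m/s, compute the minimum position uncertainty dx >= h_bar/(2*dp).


dx = h_bar / (2 * dp)
= 1.055e-34 / (2 * 4.4218e-21)
= 1.055e-34 / 8.8436e-21
= 1.1930e-14 m

1.1930e-14


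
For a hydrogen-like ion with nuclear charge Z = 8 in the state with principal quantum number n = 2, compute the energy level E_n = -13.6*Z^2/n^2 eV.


E_n = -13.6 * Z^2 / n^2
= -13.6 * 8^2 / 2^2
= -13.6 * 64 / 4
= -217.6 eV

-217.6


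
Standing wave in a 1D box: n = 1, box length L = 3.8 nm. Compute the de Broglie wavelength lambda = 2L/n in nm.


lambda = 2L / n
= 2 * 3.8 / 1
= 7.6 / 1
= 7.6 nm

7.6


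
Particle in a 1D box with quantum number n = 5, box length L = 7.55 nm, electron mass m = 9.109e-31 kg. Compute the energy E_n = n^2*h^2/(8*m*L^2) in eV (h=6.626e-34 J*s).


E = n^2 * h^2 / (8 * m * L^2)
= 5^2 * (6.626e-34)^2 / (8 * 9.109e-31 * (7.55e-9)^2)
= 25 * 4.3904e-67 / (8 * 9.109e-31 * 5.7002e-17)
= 2.6423e-20 J
= 0.1649 eV

0.1649


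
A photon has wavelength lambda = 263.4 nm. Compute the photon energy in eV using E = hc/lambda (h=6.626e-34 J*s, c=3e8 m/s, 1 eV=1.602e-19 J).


E = hc / lambda
= (6.626e-34)(3e8) / (263.4e-9)
= 1.9878e-25 / 2.6340e-07
= 7.5467e-19 J
Converting to eV: 7.5467e-19 / 1.602e-19
= 4.7108 eV

4.7108


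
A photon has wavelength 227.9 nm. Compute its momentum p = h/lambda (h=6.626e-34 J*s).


p = h / lambda
= 6.626e-34 / (227.9e-9)
= 6.626e-34 / 2.2790e-07
= 2.9074e-27 kg*m/s

2.9074e-27


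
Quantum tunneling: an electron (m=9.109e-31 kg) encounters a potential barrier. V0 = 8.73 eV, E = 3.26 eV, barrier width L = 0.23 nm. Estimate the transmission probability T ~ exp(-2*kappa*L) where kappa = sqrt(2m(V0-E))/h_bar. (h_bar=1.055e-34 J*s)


V0 - E = 5.47 eV = 8.7629e-19 J
kappa = sqrt(2 * m * (V0-E)) / h_bar
= sqrt(2 * 9.109e-31 * 8.7629e-19) / 1.055e-34
= 1.1976e+10 /m
2*kappa*L = 2 * 1.1976e+10 * 0.23e-9
= 5.5091
T = exp(-5.5091) = 4.049751e-03

4.049751e-03


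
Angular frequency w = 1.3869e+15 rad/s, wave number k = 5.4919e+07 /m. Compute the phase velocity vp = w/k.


vp = w / k
= 1.3869e+15 / 5.4919e+07
= 2.5254e+07 m/s

2.5254e+07


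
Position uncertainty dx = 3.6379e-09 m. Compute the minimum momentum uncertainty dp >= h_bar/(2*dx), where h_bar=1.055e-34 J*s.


dp = h_bar / (2 * dx)
= 1.055e-34 / (2 * 3.6379e-09)
= 1.055e-34 / 7.2758e-09
= 1.4500e-26 kg*m/s

1.4500e-26


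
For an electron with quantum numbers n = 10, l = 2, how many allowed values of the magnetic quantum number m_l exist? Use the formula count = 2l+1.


m_l ranges from -l to +l in integer steps
So m_l goes from -2 to +2
Count = 2l + 1 = 2*2 + 1
= 5

5


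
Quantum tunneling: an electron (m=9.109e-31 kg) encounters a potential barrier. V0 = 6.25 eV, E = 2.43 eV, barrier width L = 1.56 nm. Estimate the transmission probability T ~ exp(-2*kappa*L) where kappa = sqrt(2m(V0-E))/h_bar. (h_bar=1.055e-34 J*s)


V0 - E = 3.82 eV = 6.1196e-19 J
kappa = sqrt(2 * m * (V0-E)) / h_bar
= sqrt(2 * 9.109e-31 * 6.1196e-19) / 1.055e-34
= 1.0008e+10 /m
2*kappa*L = 2 * 1.0008e+10 * 1.56e-9
= 31.2259
T = exp(-31.2259) = 2.746311e-14

2.746311e-14


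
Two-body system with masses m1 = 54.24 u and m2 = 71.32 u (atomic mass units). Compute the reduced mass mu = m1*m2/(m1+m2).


mu = m1 * m2 / (m1 + m2)
= 54.24 * 71.32 / (54.24 + 71.32)
= 3868.3968 / 125.56
= 30.8091 u

30.8091


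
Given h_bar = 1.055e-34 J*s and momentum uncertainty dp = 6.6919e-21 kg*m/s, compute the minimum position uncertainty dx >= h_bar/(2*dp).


dx = h_bar / (2 * dp)
= 1.055e-34 / (2 * 6.6919e-21)
= 1.055e-34 / 1.3384e-20
= 7.8827e-15 m

7.8827e-15


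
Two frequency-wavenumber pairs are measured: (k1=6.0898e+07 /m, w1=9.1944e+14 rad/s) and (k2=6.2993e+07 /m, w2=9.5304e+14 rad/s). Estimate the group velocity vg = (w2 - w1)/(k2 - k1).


vg = (w2 - w1) / (k2 - k1)
= (9.5304e+14 - 9.1944e+14) / (6.2993e+07 - 6.0898e+07)
= 3.3600e+13 / 2.0950e+06
= 1.6038e+07 m/s

1.6038e+07


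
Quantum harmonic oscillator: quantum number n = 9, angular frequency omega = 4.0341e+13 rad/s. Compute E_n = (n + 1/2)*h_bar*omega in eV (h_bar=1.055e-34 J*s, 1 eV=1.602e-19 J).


E = (n + 1/2) * h_bar * omega
= (9 + 0.5) * 1.055e-34 * 4.0341e+13
= 9.5 * 4.2560e-21
= 4.0432e-20 J
= 0.2524 eV

0.2524


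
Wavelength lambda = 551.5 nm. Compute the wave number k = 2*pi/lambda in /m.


k = 2 * pi / lambda
= 6.2832 / (551.5e-9)
= 6.2832 / 5.5150e-07
= 1.1393e+07 /m

1.1393e+07


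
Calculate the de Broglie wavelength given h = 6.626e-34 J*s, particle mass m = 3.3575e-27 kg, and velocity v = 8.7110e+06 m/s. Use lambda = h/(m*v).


lambda = h / (m * v)
= 6.626e-34 / (3.3575e-27 * 8.7110e+06)
= 6.626e-34 / 2.9247e-20
= 2.2655e-14 m

2.2655e-14


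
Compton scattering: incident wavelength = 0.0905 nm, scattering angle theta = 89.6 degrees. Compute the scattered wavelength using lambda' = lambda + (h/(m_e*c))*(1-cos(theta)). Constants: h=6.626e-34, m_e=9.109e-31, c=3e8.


Compton wavelength: h/(m_e*c) = 2.4247e-12 m
d_lambda = 2.4247e-12 * (1 - cos(89.6 deg))
= 2.4247e-12 * 0.993019
= 2.4078e-12 m = 0.002408 nm
lambda' = 0.0905 + 0.002408
= 0.092908 nm

0.092908


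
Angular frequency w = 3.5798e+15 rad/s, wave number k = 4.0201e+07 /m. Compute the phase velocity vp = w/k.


vp = w / k
= 3.5798e+15 / 4.0201e+07
= 8.9048e+07 m/s

8.9048e+07


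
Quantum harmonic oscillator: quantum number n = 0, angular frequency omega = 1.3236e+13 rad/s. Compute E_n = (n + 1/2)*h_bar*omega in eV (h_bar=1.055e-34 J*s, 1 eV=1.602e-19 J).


E = (n + 1/2) * h_bar * omega
= (0 + 0.5) * 1.055e-34 * 1.3236e+13
= 0.5 * 1.3964e-21
= 6.9820e-22 J
= 0.0044 eV

0.0044


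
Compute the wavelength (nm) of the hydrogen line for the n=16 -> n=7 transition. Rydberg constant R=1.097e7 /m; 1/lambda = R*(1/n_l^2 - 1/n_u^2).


1/lambda = R * (1/n_l^2 - 1/n_u^2)
= 1.097e7 * (1/7^2 - 1/16^2)
= 1.097e7 * (0.020408 - 0.003906)
= 1.097e7 * 0.016502
= 1.8103e+05 /m
lambda = 1 / 1.8103e+05 = 5524.0687 nm

5524.0687


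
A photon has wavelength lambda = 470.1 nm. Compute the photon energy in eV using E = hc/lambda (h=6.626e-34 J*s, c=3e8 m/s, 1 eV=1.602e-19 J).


E = hc / lambda
= (6.626e-34)(3e8) / (470.1e-9)
= 1.9878e-25 / 4.7010e-07
= 4.2285e-19 J
Converting to eV: 4.2285e-19 / 1.602e-19
= 2.6395 eV

2.6395


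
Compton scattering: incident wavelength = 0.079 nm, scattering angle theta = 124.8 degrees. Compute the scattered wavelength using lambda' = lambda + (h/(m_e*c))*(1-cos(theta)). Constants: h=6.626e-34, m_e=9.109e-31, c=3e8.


Compton wavelength: h/(m_e*c) = 2.4247e-12 m
d_lambda = 2.4247e-12 * (1 - cos(124.8 deg))
= 2.4247e-12 * 1.570714
= 3.8085e-12 m = 0.003809 nm
lambda' = 0.079 + 0.003809
= 0.082809 nm

0.082809


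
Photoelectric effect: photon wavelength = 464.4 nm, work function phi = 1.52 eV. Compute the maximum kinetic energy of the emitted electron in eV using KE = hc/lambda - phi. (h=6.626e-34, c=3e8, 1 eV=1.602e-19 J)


E_photon = hc / lambda
= (6.626e-34)(3e8) / (464.4e-9)
= 4.2804e-19 J
= 2.6719 eV
KE = E_photon - phi
= 2.6719 - 1.52
= 1.1519 eV

1.1519


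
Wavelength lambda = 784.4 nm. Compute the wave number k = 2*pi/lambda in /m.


k = 2 * pi / lambda
= 6.2832 / (784.4e-9)
= 6.2832 / 7.8440e-07
= 8.0102e+06 /m

8.0102e+06


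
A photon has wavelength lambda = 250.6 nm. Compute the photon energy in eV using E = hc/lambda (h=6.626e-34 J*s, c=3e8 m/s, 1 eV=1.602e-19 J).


E = hc / lambda
= (6.626e-34)(3e8) / (250.6e-9)
= 1.9878e-25 / 2.5060e-07
= 7.9322e-19 J
Converting to eV: 7.9322e-19 / 1.602e-19
= 4.9514 eV

4.9514


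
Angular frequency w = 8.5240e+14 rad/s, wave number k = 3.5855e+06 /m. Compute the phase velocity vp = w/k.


vp = w / k
= 8.5240e+14 / 3.5855e+06
= 2.3774e+08 m/s

2.3774e+08


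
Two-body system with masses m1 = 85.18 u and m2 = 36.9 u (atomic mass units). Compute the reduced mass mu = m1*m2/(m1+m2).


mu = m1 * m2 / (m1 + m2)
= 85.18 * 36.9 / (85.18 + 36.9)
= 3143.142 / 122.08
= 25.7466 u

25.7466


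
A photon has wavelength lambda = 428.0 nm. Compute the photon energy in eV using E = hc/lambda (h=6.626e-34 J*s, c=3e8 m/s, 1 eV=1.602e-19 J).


E = hc / lambda
= (6.626e-34)(3e8) / (428.0e-9)
= 1.9878e-25 / 4.2800e-07
= 4.6444e-19 J
Converting to eV: 4.6444e-19 / 1.602e-19
= 2.8991 eV

2.8991


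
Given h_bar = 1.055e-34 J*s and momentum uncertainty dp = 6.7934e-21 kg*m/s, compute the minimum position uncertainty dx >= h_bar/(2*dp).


dx = h_bar / (2 * dp)
= 1.055e-34 / (2 * 6.7934e-21)
= 1.055e-34 / 1.3587e-20
= 7.7649e-15 m

7.7649e-15


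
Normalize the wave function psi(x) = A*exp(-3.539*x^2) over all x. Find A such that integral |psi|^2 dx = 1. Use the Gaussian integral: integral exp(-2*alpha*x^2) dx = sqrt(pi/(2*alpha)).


integral |psi|^2 dx = A^2 * sqrt(pi/(2*alpha)) = 1
A^2 = sqrt(2*alpha/pi)
= sqrt(2 * 3.539 / pi)
= 1.500999
A = sqrt(1.500999)
= 1.2252

1.2252


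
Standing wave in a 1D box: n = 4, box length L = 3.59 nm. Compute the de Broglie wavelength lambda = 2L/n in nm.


lambda = 2L / n
= 2 * 3.59 / 4
= 7.18 / 4
= 1.795 nm

1.795


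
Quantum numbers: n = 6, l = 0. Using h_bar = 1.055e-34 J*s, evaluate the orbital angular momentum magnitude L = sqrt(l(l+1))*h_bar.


L = sqrt(l*(l+1)) * h_bar
= sqrt(0 * 1) * 1.055e-34
= sqrt(0) * 1.055e-34
= 0.0 * 1.055e-34
= 0.0000e+00 J*s

0.0000e+00


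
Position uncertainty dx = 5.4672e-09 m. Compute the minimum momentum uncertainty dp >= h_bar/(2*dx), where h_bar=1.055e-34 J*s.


dp = h_bar / (2 * dx)
= 1.055e-34 / (2 * 5.4672e-09)
= 1.055e-34 / 1.0934e-08
= 9.6484e-27 kg*m/s

9.6484e-27


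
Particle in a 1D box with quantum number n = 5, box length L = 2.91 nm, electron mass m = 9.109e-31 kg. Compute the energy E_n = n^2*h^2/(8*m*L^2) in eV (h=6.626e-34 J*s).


E = n^2 * h^2 / (8 * m * L^2)
= 5^2 * (6.626e-34)^2 / (8 * 9.109e-31 * (2.91e-9)^2)
= 25 * 4.3904e-67 / (8 * 9.109e-31 * 8.4681e-18)
= 1.7787e-19 J
= 1.1103 eV

1.1103


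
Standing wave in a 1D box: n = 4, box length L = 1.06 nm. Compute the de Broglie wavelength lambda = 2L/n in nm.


lambda = 2L / n
= 2 * 1.06 / 4
= 2.12 / 4
= 0.53 nm

0.53


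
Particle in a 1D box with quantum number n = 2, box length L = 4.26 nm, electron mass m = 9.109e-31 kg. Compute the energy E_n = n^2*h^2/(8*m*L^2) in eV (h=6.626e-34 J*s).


E = n^2 * h^2 / (8 * m * L^2)
= 2^2 * (6.626e-34)^2 / (8 * 9.109e-31 * (4.26e-9)^2)
= 4 * 4.3904e-67 / (8 * 9.109e-31 * 1.8148e-17)
= 1.3280e-20 J
= 0.0829 eV

0.0829


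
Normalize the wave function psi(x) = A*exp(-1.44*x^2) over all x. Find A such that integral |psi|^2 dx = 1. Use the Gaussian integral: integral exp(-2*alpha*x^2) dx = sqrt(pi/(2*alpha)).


integral |psi|^2 dx = A^2 * sqrt(pi/(2*alpha)) = 1
A^2 = sqrt(2*alpha/pi)
= sqrt(2 * 1.44 / pi)
= 0.957461
A = sqrt(0.957461)
= 0.9785

0.9785


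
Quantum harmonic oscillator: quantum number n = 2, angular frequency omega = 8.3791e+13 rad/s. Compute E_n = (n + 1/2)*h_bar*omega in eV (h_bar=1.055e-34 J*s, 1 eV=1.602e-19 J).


E = (n + 1/2) * h_bar * omega
= (2 + 0.5) * 1.055e-34 * 8.3791e+13
= 2.5 * 8.8400e-21
= 2.2100e-20 J
= 0.138 eV

0.138


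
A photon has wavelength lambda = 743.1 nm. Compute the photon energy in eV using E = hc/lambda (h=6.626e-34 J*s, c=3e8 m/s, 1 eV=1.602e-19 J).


E = hc / lambda
= (6.626e-34)(3e8) / (743.1e-9)
= 1.9878e-25 / 7.4310e-07
= 2.6750e-19 J
Converting to eV: 2.6750e-19 / 1.602e-19
= 1.6698 eV

1.6698


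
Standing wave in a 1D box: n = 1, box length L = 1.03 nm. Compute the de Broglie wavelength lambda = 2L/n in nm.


lambda = 2L / n
= 2 * 1.03 / 1
= 2.06 / 1
= 2.06 nm

2.06


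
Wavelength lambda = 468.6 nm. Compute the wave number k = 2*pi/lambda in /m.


k = 2 * pi / lambda
= 6.2832 / (468.6e-9)
= 6.2832 / 4.6860e-07
= 1.3408e+07 /m

1.3408e+07


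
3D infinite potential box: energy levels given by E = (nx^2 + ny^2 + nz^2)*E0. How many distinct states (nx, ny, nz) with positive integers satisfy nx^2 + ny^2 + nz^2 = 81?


Enumerate all (nx, ny, nz) with nx^2 + ny^2 + nz^2 = 81:
(1,4,8)
(1,8,4)
(3,6,6)
(4,1,8)
(4,4,7)
(4,7,4)
(4,8,1)
(6,3,6)
(6,6,3)
(7,4,4)
(8,1,4)
(8,4,1)
Total degeneracy = 12

12


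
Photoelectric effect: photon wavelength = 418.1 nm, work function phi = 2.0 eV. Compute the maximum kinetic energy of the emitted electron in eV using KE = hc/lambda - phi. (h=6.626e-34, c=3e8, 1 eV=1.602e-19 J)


E_photon = hc / lambda
= (6.626e-34)(3e8) / (418.1e-9)
= 4.7544e-19 J
= 2.9678 eV
KE = E_photon - phi
= 2.9678 - 2.0
= 0.9678 eV

0.9678


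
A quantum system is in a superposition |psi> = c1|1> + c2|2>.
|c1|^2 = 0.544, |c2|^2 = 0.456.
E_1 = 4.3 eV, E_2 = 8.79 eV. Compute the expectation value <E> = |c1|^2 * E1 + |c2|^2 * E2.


<E> = |c1|^2 * E1 + |c2|^2 * E2
= 0.544 * 4.3 + 0.456 * 8.79
= 2.3392 + 4.0082
= 6.3474 eV

6.3474


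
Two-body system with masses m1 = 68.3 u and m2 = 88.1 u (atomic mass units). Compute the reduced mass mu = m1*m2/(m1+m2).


mu = m1 * m2 / (m1 + m2)
= 68.3 * 88.1 / (68.3 + 88.1)
= 6017.23 / 156.4
= 38.4733 u

38.4733


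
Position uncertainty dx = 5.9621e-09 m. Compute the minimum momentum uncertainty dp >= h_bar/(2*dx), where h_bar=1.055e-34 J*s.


dp = h_bar / (2 * dx)
= 1.055e-34 / (2 * 5.9621e-09)
= 1.055e-34 / 1.1924e-08
= 8.8476e-27 kg*m/s

8.8476e-27


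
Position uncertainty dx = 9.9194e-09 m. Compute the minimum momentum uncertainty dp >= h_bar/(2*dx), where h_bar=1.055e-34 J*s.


dp = h_bar / (2 * dx)
= 1.055e-34 / (2 * 9.9194e-09)
= 1.055e-34 / 1.9839e-08
= 5.3179e-27 kg*m/s

5.3179e-27


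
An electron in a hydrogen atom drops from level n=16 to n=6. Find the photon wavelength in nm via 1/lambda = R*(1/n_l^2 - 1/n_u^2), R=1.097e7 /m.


1/lambda = R * (1/n_l^2 - 1/n_u^2)
= 1.097e7 * (1/6^2 - 1/16^2)
= 1.097e7 * (0.027778 - 0.003906)
= 1.097e7 * 0.023872
= 2.6187e+05 /m
lambda = 1 / 2.6187e+05 = 3818.679 nm

3818.679


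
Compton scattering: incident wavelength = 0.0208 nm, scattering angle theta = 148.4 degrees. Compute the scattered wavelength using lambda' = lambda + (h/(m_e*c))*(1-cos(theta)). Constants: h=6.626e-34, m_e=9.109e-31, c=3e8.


Compton wavelength: h/(m_e*c) = 2.4247e-12 m
d_lambda = 2.4247e-12 * (1 - cos(148.4 deg))
= 2.4247e-12 * 1.851727
= 4.4899e-12 m = 0.00449 nm
lambda' = 0.0208 + 0.00449
= 0.02529 nm

0.02529


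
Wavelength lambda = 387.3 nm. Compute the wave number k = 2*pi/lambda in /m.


k = 2 * pi / lambda
= 6.2832 / (387.3e-9)
= 6.2832 / 3.8730e-07
= 1.6223e+07 /m

1.6223e+07


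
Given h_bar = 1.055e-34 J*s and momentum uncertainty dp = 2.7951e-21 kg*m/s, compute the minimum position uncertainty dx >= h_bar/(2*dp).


dx = h_bar / (2 * dp)
= 1.055e-34 / (2 * 2.7951e-21)
= 1.055e-34 / 5.5902e-21
= 1.8872e-14 m

1.8872e-14


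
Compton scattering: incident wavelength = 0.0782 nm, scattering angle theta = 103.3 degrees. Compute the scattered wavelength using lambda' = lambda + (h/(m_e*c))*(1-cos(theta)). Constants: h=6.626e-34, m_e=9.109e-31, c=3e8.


Compton wavelength: h/(m_e*c) = 2.4247e-12 m
d_lambda = 2.4247e-12 * (1 - cos(103.3 deg))
= 2.4247e-12 * 1.23005
= 2.9825e-12 m = 0.002983 nm
lambda' = 0.0782 + 0.002983
= 0.081183 nm

0.081183
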